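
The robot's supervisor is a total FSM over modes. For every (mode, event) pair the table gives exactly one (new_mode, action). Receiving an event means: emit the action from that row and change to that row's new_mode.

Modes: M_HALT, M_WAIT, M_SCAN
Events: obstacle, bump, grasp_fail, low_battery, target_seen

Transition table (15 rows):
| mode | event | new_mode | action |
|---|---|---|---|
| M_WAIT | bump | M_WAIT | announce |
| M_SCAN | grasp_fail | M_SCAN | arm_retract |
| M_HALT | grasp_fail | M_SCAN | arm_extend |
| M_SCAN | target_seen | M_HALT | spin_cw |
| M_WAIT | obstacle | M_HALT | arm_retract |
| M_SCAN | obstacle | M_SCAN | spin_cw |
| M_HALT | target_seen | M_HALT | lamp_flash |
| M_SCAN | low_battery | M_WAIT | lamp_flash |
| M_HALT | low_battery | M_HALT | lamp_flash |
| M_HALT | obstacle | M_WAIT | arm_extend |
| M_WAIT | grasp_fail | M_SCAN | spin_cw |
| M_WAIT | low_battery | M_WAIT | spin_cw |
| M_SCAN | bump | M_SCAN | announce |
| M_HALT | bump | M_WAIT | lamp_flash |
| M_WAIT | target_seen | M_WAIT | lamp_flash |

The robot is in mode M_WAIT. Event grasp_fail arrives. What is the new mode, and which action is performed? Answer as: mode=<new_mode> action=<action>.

current mode = M_WAIT; filter table to that mode:
  (M_WAIT, bump) → (M_WAIT, announce)
  (M_WAIT, obstacle) → (M_HALT, arm_retract)
  (M_WAIT, grasp_fail) → (M_SCAN, spin_cw)  ← event matches
  (M_WAIT, low_battery) → (M_WAIT, spin_cw)
  (M_WAIT, target_seen) → (M_WAIT, lamp_flash)
event = grasp_fail selects (M_SCAN, spin_cw)

mode=M_SCAN action=spin_cw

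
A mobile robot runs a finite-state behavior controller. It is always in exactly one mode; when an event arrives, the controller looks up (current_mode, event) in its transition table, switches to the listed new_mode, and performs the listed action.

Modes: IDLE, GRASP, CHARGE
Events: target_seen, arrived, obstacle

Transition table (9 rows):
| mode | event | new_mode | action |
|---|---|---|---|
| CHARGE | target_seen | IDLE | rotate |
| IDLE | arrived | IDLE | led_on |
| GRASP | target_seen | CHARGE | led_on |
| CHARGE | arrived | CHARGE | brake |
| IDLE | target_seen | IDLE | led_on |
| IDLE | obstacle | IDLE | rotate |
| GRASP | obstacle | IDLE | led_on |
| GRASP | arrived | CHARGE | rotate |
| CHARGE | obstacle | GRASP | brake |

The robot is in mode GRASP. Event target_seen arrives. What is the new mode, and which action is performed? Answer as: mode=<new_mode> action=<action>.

mode=CHARGE action=led_on

current mode = GRASP; filter table to that mode:
  (GRASP, target_seen) → (CHARGE, led_on)  ← event matches
  (GRASP, obstacle) → (IDLE, led_on)
  (GRASP, arrived) → (CHARGE, rotate)
event = target_seen selects (CHARGE, led_on)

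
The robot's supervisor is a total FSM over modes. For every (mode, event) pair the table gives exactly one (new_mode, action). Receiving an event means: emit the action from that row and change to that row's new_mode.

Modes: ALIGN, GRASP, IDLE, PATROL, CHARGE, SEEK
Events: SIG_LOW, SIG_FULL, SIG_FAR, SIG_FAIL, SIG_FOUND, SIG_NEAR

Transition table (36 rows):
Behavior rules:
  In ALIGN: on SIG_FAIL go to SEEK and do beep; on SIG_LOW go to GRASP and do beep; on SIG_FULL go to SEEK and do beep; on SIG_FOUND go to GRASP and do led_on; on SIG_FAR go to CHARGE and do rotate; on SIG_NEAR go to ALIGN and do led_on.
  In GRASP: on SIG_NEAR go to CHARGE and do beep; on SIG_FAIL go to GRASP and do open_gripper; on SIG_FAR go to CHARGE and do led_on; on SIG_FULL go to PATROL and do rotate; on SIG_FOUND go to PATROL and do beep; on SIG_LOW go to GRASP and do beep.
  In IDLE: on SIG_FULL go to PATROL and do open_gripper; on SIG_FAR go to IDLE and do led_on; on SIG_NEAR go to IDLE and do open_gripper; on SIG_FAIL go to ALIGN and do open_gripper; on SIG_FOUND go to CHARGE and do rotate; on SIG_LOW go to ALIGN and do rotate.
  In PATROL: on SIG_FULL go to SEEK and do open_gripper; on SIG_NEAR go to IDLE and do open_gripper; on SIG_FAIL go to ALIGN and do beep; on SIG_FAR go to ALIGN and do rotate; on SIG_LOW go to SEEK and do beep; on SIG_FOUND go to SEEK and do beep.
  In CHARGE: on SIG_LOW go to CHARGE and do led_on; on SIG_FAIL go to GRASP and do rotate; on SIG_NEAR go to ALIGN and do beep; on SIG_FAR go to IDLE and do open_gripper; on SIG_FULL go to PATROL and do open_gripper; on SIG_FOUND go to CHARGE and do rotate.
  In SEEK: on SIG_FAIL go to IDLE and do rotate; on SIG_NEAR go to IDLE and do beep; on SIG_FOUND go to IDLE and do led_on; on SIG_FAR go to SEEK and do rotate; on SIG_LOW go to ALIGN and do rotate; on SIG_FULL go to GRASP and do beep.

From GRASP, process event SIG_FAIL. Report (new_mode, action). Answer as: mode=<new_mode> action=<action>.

mode=GRASP action=open_gripper

current mode = GRASP; filter table to that mode:
  (GRASP, SIG_NEAR) → (CHARGE, beep)
  (GRASP, SIG_FAIL) → (GRASP, open_gripper)  ← event matches
  (GRASP, SIG_FAR) → (CHARGE, led_on)
  (GRASP, SIG_FULL) → (PATROL, rotate)
  (GRASP, SIG_FOUND) → (PATROL, beep)
  (GRASP, SIG_LOW) → (GRASP, beep)
event = SIG_FAIL selects (GRASP, open_gripper)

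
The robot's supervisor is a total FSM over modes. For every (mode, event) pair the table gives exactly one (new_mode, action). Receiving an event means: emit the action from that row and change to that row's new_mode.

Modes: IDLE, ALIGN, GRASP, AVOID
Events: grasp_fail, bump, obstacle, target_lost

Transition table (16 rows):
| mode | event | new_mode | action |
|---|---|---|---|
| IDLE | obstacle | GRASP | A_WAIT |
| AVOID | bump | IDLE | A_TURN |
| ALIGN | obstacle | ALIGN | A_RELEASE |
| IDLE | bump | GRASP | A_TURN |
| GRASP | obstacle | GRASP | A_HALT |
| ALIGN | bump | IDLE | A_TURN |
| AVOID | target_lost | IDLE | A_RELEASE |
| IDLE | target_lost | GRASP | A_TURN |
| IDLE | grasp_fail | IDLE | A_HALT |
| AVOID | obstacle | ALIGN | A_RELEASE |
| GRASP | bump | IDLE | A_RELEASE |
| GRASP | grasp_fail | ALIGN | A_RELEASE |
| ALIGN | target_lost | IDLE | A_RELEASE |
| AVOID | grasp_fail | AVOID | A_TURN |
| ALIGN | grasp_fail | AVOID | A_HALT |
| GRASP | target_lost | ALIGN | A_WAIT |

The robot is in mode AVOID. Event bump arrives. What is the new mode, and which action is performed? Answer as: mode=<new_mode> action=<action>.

mode=IDLE action=A_TURN

current mode = AVOID; filter table to that mode:
  (AVOID, bump) → (IDLE, A_TURN)  ← event matches
  (AVOID, target_lost) → (IDLE, A_RELEASE)
  (AVOID, obstacle) → (ALIGN, A_RELEASE)
  (AVOID, grasp_fail) → (AVOID, A_TURN)
event = bump selects (IDLE, A_TURN)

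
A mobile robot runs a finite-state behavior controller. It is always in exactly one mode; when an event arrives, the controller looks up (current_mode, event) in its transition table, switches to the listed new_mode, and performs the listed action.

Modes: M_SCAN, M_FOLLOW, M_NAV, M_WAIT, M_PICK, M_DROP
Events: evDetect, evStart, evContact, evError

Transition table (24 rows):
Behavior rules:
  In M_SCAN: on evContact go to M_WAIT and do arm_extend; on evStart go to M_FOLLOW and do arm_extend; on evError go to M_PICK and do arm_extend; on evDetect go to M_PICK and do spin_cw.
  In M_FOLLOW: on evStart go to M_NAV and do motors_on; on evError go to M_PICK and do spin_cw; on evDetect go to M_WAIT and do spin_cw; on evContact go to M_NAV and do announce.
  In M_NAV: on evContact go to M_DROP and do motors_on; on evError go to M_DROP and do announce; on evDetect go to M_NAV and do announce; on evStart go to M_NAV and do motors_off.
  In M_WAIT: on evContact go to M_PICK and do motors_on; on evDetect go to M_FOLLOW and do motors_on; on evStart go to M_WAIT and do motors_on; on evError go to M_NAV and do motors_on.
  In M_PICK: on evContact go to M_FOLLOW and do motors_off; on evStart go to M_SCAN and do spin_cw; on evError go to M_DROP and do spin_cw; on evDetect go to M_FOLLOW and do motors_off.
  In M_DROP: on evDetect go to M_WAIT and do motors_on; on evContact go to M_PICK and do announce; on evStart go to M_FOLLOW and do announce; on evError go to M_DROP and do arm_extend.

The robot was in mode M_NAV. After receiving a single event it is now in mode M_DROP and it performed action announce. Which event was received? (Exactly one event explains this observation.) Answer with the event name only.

evError

try evDetect: (M_NAV, evDetect) → (M_NAV, announce)
try evStart: (M_NAV, evStart) → (M_NAV, motors_off)
try evContact: (M_NAV, evContact) → (M_DROP, motors_on)
try evError: (M_NAV, evError) → (M_DROP, announce)  ← matches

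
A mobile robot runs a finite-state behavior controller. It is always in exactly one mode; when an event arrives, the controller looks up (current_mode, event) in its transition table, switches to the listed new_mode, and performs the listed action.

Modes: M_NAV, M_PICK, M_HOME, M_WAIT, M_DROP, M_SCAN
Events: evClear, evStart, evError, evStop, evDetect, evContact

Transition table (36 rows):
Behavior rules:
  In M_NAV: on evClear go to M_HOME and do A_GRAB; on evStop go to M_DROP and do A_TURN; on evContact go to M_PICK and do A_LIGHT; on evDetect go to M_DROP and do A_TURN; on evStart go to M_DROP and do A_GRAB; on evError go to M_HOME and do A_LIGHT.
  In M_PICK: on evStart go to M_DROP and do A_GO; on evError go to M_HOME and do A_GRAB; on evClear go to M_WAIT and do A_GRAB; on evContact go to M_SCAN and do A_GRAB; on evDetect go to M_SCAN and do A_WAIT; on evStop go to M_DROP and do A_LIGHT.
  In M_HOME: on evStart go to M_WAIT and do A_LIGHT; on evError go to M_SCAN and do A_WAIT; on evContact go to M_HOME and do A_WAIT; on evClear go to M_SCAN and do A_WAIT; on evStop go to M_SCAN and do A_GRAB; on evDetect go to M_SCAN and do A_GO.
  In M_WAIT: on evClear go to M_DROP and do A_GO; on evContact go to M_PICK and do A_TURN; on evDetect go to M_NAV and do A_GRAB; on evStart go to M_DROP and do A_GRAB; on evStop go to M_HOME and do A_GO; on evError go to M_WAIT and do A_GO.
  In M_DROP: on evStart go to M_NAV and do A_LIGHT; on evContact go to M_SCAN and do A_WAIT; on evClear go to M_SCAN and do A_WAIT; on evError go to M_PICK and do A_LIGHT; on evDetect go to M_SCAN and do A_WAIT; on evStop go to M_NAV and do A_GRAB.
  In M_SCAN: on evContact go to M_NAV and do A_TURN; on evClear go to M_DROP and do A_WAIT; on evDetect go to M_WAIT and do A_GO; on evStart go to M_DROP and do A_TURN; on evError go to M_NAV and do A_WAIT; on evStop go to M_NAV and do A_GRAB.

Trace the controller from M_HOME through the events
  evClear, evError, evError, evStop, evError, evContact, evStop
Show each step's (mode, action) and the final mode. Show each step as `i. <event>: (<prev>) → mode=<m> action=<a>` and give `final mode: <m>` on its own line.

1. evClear: (M_HOME) → mode=M_SCAN action=A_WAIT
2. evError: (M_SCAN) → mode=M_NAV action=A_WAIT
3. evError: (M_NAV) → mode=M_HOME action=A_LIGHT
4. evStop: (M_HOME) → mode=M_SCAN action=A_GRAB
5. evError: (M_SCAN) → mode=M_NAV action=A_WAIT
6. evContact: (M_NAV) → mode=M_PICK action=A_LIGHT
7. evStop: (M_PICK) → mode=M_DROP action=A_LIGHT

final mode: M_DROP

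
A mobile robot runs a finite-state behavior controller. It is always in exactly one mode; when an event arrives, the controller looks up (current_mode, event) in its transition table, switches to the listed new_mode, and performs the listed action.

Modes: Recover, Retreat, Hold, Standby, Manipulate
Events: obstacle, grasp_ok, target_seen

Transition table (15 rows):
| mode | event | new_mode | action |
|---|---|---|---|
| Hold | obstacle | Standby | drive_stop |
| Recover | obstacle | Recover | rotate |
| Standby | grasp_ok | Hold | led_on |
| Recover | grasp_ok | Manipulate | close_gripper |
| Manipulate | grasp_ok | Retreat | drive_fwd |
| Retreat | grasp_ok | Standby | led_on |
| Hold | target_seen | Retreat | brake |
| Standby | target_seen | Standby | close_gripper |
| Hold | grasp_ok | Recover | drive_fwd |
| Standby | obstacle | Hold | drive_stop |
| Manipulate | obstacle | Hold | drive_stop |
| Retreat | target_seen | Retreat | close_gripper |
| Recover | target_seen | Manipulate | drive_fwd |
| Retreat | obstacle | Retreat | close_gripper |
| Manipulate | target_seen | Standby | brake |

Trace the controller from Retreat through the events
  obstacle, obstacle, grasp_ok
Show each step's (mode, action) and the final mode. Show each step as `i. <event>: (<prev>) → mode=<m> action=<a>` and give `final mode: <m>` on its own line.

final mode: Standby

1. obstacle: (Retreat) → mode=Retreat action=close_gripper
2. obstacle: (Retreat) → mode=Retreat action=close_gripper
3. grasp_ok: (Retreat) → mode=Standby action=led_on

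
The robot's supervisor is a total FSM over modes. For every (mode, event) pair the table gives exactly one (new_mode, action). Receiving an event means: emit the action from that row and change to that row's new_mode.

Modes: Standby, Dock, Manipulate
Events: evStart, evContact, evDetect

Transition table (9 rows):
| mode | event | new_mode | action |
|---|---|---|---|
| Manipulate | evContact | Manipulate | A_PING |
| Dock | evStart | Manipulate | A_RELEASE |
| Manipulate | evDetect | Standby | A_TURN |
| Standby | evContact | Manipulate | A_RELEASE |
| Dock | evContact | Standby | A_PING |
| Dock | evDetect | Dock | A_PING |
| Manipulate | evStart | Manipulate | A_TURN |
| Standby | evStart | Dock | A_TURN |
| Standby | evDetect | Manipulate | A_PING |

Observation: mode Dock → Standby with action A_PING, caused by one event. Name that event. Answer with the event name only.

evContact

try evStart: (Dock, evStart) → (Manipulate, A_RELEASE)
try evContact: (Dock, evContact) → (Standby, A_PING)  ← matches
try evDetect: (Dock, evDetect) → (Dock, A_PING)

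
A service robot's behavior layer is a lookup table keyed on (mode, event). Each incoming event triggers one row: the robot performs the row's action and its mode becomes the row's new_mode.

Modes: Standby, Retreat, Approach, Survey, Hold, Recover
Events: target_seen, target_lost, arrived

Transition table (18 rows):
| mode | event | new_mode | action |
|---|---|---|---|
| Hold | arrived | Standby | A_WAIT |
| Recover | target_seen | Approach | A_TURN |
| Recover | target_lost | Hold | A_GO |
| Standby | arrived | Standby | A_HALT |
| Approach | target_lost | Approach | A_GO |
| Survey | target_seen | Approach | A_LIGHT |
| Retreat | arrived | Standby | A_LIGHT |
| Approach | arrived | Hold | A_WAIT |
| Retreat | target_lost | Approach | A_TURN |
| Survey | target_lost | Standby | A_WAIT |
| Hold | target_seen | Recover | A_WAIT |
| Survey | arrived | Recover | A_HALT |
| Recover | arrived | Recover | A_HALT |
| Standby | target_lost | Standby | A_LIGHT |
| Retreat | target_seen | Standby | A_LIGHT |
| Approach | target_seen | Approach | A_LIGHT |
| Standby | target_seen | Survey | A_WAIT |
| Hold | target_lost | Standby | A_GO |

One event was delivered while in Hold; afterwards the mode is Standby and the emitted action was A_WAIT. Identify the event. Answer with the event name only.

arrived

try target_seen: (Hold, target_seen) → (Recover, A_WAIT)
try target_lost: (Hold, target_lost) → (Standby, A_GO)
try arrived: (Hold, arrived) → (Standby, A_WAIT)  ← matches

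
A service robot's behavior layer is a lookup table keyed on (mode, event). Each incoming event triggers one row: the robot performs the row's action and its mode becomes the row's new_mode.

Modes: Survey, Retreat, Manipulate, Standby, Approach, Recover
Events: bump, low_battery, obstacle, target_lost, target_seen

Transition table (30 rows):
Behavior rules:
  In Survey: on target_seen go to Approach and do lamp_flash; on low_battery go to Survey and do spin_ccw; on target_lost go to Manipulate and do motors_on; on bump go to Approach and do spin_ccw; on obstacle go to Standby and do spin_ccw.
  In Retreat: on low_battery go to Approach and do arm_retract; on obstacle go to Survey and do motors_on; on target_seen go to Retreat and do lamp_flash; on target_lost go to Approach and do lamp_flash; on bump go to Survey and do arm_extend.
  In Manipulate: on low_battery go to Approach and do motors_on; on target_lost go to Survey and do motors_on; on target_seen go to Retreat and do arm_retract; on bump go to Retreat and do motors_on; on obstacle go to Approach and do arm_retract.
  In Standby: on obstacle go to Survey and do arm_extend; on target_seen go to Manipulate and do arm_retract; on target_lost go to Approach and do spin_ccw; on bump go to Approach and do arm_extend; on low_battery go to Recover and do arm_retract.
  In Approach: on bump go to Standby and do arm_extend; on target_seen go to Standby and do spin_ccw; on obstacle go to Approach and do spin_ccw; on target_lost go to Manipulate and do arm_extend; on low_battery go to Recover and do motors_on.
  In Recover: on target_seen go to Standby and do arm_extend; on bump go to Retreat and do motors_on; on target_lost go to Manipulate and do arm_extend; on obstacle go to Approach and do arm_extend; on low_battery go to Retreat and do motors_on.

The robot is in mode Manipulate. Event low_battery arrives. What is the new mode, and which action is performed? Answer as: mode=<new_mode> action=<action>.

current mode = Manipulate; filter table to that mode:
  (Manipulate, low_battery) → (Approach, motors_on)  ← event matches
  (Manipulate, target_lost) → (Survey, motors_on)
  (Manipulate, target_seen) → (Retreat, arm_retract)
  (Manipulate, bump) → (Retreat, motors_on)
  (Manipulate, obstacle) → (Approach, arm_retract)
event = low_battery selects (Approach, motors_on)

mode=Approach action=motors_on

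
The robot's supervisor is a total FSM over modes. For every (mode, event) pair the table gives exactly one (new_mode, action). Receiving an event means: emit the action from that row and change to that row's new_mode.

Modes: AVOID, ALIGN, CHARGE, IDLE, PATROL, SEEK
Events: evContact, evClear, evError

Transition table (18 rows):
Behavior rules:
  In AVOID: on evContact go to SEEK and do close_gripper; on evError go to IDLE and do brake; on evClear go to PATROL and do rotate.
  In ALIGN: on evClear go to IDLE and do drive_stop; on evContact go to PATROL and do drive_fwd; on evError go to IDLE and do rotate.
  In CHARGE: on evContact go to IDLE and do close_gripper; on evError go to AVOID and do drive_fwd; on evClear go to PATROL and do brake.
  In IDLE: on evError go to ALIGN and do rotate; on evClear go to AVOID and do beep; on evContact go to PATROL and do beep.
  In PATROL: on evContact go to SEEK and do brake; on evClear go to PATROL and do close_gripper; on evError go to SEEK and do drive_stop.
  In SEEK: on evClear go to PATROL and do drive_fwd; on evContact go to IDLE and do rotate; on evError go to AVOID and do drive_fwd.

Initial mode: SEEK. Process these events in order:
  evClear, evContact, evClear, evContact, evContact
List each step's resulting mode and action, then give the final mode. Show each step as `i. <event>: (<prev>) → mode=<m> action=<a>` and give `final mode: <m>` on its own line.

final mode: IDLE

1. evClear: (SEEK) → mode=PATROL action=drive_fwd
2. evContact: (PATROL) → mode=SEEK action=brake
3. evClear: (SEEK) → mode=PATROL action=drive_fwd
4. evContact: (PATROL) → mode=SEEK action=brake
5. evContact: (SEEK) → mode=IDLE action=rotate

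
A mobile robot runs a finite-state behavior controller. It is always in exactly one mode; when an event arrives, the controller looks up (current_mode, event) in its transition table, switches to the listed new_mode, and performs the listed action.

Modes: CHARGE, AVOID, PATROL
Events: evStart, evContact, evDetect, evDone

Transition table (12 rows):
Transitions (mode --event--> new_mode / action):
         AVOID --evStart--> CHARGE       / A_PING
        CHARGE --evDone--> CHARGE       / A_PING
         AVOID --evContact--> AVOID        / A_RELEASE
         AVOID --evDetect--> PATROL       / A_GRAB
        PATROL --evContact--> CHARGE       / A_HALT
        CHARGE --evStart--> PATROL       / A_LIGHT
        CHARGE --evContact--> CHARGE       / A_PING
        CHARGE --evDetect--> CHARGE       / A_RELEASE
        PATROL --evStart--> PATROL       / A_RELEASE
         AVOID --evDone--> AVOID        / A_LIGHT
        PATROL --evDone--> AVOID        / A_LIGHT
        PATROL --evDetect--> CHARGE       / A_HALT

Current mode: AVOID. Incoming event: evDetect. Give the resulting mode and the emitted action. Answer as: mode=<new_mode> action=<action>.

mode=PATROL action=A_GRAB

current mode = AVOID; filter table to that mode:
  (AVOID, evStart) → (CHARGE, A_PING)
  (AVOID, evContact) → (AVOID, A_RELEASE)
  (AVOID, evDetect) → (PATROL, A_GRAB)  ← event matches
  (AVOID, evDone) → (AVOID, A_LIGHT)
event = evDetect selects (PATROL, A_GRAB)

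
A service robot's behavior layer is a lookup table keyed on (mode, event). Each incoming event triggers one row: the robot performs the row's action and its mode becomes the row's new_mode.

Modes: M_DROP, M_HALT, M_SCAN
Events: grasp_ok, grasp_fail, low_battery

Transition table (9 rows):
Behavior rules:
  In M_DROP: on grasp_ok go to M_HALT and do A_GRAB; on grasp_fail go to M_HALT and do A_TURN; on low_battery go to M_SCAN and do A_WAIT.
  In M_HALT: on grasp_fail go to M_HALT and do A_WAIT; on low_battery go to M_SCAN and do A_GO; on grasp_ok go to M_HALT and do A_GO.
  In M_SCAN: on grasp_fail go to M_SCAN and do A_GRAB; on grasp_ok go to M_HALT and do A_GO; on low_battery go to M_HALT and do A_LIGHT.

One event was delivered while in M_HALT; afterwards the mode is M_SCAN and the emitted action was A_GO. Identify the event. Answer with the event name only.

low_battery

try grasp_ok: (M_HALT, grasp_ok) → (M_HALT, A_GO)
try grasp_fail: (M_HALT, grasp_fail) → (M_HALT, A_WAIT)
try low_battery: (M_HALT, low_battery) → (M_SCAN, A_GO)  ← matches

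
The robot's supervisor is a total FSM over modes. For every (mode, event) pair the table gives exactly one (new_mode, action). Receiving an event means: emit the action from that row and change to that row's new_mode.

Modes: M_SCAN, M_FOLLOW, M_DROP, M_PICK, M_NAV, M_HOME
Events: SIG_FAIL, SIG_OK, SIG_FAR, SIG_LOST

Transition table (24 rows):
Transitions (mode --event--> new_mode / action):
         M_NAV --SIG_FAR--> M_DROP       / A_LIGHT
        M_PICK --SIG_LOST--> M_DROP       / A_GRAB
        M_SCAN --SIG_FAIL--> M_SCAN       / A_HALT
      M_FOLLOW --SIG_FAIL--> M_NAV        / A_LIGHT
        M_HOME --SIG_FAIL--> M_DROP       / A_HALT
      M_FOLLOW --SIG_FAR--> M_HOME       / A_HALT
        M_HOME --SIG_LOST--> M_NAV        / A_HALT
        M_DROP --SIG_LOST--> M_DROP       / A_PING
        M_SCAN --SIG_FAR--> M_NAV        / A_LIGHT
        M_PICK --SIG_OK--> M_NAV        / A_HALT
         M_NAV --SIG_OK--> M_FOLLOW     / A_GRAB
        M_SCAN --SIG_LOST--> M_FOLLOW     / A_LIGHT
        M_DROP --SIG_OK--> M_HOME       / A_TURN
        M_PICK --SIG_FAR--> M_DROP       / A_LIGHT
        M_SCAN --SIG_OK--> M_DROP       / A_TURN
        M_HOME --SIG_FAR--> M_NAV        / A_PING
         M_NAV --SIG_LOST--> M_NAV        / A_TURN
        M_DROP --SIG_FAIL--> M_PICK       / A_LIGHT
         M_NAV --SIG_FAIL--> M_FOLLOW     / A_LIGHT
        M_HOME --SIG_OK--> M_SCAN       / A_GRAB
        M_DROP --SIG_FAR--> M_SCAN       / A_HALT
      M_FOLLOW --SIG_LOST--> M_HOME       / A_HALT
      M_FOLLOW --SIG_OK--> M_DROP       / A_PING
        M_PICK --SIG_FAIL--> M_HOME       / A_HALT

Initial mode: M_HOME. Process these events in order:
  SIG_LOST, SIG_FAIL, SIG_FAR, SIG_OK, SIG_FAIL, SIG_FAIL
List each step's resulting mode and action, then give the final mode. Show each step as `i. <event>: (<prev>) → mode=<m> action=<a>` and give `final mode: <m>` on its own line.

1. SIG_LOST: (M_HOME) → mode=M_NAV action=A_HALT
2. SIG_FAIL: (M_NAV) → mode=M_FOLLOW action=A_LIGHT
3. SIG_FAR: (M_FOLLOW) → mode=M_HOME action=A_HALT
4. SIG_OK: (M_HOME) → mode=M_SCAN action=A_GRAB
5. SIG_FAIL: (M_SCAN) → mode=M_SCAN action=A_HALT
6. SIG_FAIL: (M_SCAN) → mode=M_SCAN action=A_HALT

final mode: M_SCAN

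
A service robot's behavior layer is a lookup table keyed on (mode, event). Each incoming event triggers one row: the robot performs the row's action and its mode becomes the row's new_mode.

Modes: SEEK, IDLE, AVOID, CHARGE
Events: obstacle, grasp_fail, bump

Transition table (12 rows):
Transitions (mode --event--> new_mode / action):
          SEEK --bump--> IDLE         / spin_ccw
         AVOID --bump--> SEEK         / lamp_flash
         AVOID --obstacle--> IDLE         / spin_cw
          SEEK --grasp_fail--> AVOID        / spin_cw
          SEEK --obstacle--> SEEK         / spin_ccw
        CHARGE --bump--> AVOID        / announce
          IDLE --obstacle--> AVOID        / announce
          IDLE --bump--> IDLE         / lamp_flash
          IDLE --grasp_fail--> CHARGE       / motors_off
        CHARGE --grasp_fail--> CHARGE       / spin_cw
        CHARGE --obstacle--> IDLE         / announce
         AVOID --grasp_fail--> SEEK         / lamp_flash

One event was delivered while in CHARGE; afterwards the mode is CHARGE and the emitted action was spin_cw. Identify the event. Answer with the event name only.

try obstacle: (CHARGE, obstacle) → (IDLE, announce)
try grasp_fail: (CHARGE, grasp_fail) → (CHARGE, spin_cw)  ← matches
try bump: (CHARGE, bump) → (AVOID, announce)

grasp_fail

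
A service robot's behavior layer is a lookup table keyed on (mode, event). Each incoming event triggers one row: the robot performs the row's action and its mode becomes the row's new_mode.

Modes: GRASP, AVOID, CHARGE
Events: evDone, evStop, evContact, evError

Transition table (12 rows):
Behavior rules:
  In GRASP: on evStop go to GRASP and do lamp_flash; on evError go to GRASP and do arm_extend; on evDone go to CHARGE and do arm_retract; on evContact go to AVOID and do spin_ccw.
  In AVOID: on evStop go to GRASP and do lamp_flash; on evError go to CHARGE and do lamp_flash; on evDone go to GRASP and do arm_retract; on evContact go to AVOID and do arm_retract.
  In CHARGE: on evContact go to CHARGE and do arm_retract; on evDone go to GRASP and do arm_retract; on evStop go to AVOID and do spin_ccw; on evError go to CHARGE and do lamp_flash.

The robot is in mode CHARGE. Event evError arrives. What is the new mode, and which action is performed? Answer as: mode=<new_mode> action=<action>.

current mode = CHARGE; filter table to that mode:
  (CHARGE, evContact) → (CHARGE, arm_retract)
  (CHARGE, evDone) → (GRASP, arm_retract)
  (CHARGE, evStop) → (AVOID, spin_ccw)
  (CHARGE, evError) → (CHARGE, lamp_flash)  ← event matches
event = evError selects (CHARGE, lamp_flash)

mode=CHARGE action=lamp_flash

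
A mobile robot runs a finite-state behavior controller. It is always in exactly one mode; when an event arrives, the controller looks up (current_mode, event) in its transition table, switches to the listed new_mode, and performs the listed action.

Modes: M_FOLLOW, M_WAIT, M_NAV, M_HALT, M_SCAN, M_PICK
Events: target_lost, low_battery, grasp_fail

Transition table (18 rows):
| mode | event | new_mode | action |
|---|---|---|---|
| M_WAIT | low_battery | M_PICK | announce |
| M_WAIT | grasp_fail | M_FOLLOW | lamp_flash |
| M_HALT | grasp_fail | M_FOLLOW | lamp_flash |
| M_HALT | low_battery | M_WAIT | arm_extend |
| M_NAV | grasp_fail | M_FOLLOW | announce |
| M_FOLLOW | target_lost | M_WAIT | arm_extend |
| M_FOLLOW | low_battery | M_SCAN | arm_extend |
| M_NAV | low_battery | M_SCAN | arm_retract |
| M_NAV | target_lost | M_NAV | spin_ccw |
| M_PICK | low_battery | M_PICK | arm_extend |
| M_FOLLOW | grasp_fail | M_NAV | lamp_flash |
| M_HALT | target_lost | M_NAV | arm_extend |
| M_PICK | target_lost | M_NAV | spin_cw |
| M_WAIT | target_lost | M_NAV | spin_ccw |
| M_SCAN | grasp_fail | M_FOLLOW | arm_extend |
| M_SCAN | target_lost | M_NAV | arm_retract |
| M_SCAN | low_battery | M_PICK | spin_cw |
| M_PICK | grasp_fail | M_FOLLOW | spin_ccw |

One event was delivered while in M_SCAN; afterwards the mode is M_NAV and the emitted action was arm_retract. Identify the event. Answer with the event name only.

try target_lost: (M_SCAN, target_lost) → (M_NAV, arm_retract)  ← matches
try low_battery: (M_SCAN, low_battery) → (M_PICK, spin_cw)
try grasp_fail: (M_SCAN, grasp_fail) → (M_FOLLOW, arm_extend)

target_lost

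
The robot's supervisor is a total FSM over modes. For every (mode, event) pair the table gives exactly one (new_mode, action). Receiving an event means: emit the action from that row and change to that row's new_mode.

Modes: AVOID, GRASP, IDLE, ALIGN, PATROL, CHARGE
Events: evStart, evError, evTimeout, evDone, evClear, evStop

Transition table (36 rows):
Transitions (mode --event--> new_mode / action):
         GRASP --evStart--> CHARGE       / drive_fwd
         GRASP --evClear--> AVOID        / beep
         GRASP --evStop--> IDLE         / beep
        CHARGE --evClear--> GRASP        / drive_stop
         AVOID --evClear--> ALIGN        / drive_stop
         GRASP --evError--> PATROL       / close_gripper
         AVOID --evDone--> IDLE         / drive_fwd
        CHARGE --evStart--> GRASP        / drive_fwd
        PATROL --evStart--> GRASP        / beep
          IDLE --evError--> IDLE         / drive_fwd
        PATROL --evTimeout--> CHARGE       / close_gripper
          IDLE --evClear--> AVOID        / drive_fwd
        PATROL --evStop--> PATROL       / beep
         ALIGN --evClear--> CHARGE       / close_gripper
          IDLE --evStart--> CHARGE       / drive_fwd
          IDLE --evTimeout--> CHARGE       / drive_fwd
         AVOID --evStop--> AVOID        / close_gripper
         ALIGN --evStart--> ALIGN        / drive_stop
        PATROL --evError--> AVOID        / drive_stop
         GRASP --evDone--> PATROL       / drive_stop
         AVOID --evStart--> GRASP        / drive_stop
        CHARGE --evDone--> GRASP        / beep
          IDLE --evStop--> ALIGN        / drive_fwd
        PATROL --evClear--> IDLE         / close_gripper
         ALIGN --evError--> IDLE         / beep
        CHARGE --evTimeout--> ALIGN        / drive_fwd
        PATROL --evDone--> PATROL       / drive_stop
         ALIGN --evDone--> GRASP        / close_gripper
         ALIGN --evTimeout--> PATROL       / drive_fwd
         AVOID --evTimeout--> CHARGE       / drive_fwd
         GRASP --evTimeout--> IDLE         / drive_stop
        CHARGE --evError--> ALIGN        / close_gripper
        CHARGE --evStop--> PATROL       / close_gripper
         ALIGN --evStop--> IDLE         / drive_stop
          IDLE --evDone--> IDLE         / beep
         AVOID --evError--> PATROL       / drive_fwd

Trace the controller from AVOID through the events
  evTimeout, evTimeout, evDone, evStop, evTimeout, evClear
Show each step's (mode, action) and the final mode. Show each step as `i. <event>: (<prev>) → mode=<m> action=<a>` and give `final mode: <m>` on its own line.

1. evTimeout: (AVOID) → mode=CHARGE action=drive_fwd
2. evTimeout: (CHARGE) → mode=ALIGN action=drive_fwd
3. evDone: (ALIGN) → mode=GRASP action=close_gripper
4. evStop: (GRASP) → mode=IDLE action=beep
5. evTimeout: (IDLE) → mode=CHARGE action=drive_fwd
6. evClear: (CHARGE) → mode=GRASP action=drive_stop

final mode: GRASP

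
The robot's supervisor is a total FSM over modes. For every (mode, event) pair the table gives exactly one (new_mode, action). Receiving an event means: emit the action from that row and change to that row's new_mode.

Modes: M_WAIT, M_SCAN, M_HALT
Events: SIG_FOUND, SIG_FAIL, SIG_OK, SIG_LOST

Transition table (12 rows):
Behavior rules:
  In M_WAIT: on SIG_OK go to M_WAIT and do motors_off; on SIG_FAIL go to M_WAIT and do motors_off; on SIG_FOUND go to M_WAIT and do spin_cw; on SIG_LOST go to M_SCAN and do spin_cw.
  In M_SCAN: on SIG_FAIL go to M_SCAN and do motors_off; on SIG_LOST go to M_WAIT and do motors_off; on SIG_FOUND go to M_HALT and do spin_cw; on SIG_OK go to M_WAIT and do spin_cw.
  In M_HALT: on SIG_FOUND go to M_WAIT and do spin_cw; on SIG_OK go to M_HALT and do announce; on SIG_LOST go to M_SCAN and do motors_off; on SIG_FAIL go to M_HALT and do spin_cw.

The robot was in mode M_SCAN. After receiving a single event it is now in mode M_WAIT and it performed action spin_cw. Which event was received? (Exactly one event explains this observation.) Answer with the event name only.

try SIG_FOUND: (M_SCAN, SIG_FOUND) → (M_HALT, spin_cw)
try SIG_FAIL: (M_SCAN, SIG_FAIL) → (M_SCAN, motors_off)
try SIG_OK: (M_SCAN, SIG_OK) → (M_WAIT, spin_cw)  ← matches
try SIG_LOST: (M_SCAN, SIG_LOST) → (M_WAIT, motors_off)

SIG_OK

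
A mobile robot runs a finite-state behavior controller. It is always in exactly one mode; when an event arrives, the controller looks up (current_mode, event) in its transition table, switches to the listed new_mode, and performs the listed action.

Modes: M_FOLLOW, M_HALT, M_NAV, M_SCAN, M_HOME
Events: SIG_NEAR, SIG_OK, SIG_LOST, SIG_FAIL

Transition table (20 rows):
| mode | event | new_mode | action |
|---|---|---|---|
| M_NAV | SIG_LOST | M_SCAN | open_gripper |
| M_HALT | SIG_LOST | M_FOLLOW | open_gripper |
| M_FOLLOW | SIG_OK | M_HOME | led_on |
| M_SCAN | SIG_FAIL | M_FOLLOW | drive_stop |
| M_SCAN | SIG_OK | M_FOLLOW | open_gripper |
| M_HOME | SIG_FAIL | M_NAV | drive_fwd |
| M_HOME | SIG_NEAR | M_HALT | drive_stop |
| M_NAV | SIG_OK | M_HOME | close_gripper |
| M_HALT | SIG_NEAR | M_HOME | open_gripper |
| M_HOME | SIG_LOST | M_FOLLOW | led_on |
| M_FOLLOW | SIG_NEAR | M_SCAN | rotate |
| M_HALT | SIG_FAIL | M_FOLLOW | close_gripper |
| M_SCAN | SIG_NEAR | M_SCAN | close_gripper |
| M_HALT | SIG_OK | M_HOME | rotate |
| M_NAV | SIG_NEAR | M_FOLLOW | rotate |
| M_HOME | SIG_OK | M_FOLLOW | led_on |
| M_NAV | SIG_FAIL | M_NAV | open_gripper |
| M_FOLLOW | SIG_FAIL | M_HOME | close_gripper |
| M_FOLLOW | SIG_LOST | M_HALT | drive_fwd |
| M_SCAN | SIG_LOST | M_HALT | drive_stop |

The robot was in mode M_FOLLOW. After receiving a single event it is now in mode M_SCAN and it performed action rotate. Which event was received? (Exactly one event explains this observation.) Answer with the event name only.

SIG_NEAR

try SIG_NEAR: (M_FOLLOW, SIG_NEAR) → (M_SCAN, rotate)  ← matches
try SIG_OK: (M_FOLLOW, SIG_OK) → (M_HOME, led_on)
try SIG_LOST: (M_FOLLOW, SIG_LOST) → (M_HALT, drive_fwd)
try SIG_FAIL: (M_FOLLOW, SIG_FAIL) → (M_HOME, close_gripper)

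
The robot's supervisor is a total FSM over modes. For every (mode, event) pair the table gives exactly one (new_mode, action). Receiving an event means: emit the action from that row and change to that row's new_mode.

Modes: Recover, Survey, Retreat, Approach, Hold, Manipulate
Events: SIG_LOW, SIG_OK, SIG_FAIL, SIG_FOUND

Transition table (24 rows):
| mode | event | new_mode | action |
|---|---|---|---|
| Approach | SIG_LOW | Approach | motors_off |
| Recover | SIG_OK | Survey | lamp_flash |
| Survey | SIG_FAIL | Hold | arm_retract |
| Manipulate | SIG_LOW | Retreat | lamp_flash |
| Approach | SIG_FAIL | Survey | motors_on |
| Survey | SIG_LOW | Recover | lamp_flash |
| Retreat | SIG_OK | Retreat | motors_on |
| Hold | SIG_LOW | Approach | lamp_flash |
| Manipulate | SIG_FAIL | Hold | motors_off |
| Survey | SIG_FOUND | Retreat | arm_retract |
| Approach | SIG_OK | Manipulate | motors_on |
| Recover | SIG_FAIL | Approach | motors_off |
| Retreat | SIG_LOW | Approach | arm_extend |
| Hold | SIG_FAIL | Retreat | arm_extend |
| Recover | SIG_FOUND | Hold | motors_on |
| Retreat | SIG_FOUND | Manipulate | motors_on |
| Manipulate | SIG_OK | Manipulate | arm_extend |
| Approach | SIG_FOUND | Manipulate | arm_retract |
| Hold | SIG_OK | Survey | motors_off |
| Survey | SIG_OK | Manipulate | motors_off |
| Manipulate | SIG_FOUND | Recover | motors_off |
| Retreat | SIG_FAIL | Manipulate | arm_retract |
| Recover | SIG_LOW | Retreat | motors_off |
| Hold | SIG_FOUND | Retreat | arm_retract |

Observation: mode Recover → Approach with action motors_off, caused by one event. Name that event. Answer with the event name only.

SIG_FAIL

try SIG_LOW: (Recover, SIG_LOW) → (Retreat, motors_off)
try SIG_OK: (Recover, SIG_OK) → (Survey, lamp_flash)
try SIG_FAIL: (Recover, SIG_FAIL) → (Approach, motors_off)  ← matches
try SIG_FOUND: (Recover, SIG_FOUND) → (Hold, motors_on)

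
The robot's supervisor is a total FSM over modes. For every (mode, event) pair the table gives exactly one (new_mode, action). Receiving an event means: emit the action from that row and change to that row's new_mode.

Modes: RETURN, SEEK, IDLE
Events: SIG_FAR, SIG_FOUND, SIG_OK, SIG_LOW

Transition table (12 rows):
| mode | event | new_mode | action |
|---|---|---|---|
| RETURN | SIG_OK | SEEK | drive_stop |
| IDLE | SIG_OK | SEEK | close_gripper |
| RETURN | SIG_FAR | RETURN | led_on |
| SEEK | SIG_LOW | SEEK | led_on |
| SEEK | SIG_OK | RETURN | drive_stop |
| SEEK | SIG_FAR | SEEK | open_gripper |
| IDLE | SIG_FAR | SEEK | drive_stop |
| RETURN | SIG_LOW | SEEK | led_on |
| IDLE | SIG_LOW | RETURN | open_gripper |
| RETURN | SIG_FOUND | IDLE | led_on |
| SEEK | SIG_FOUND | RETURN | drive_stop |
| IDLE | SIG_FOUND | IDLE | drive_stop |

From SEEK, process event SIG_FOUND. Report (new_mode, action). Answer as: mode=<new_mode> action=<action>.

current mode = SEEK; filter table to that mode:
  (SEEK, SIG_LOW) → (SEEK, led_on)
  (SEEK, SIG_OK) → (RETURN, drive_stop)
  (SEEK, SIG_FAR) → (SEEK, open_gripper)
  (SEEK, SIG_FOUND) → (RETURN, drive_stop)  ← event matches
event = SIG_FOUND selects (RETURN, drive_stop)

mode=RETURN action=drive_stop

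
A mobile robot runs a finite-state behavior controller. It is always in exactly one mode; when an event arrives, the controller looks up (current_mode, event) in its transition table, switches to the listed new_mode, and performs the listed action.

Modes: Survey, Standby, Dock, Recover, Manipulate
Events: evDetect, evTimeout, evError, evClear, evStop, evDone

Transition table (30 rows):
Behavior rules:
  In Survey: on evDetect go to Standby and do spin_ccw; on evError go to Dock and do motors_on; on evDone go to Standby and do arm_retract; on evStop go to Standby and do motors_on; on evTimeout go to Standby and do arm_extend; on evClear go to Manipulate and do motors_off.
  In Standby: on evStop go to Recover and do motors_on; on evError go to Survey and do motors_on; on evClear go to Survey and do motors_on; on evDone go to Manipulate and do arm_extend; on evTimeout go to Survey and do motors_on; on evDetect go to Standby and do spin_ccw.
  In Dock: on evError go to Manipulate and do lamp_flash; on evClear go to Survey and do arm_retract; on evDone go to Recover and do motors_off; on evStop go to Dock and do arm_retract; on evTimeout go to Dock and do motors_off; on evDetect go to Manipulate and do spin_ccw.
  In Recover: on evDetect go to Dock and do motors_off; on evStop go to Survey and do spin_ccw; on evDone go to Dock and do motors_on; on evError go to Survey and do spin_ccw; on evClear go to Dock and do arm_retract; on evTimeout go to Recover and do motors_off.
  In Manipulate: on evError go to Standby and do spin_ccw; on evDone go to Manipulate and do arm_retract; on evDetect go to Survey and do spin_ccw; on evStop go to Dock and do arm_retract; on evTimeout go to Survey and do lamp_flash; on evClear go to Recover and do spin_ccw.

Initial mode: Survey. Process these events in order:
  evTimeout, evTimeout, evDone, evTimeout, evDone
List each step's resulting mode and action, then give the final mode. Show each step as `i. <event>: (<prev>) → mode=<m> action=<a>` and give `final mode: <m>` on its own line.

1. evTimeout: (Survey) → mode=Standby action=arm_extend
2. evTimeout: (Standby) → mode=Survey action=motors_on
3. evDone: (Survey) → mode=Standby action=arm_retract
4. evTimeout: (Standby) → mode=Survey action=motors_on
5. evDone: (Survey) → mode=Standby action=arm_retract

final mode: Standby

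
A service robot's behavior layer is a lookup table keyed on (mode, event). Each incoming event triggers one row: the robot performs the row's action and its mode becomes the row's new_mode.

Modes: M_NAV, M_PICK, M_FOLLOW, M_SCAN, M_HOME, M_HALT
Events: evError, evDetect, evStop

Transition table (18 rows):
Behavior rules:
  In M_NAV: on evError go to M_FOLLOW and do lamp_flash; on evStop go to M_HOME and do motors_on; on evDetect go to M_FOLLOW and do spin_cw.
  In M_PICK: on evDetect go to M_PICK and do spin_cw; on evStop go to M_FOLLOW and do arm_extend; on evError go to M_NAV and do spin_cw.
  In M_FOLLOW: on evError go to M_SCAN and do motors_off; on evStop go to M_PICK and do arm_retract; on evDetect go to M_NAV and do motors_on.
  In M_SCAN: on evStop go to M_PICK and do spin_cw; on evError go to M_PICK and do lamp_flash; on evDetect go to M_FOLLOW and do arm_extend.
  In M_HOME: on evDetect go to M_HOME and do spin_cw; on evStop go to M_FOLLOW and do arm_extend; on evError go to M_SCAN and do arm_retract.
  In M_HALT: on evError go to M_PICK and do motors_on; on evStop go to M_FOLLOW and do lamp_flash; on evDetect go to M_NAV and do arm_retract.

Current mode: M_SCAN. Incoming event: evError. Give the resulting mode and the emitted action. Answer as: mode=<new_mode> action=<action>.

current mode = M_SCAN; filter table to that mode:
  (M_SCAN, evStop) → (M_PICK, spin_cw)
  (M_SCAN, evError) → (M_PICK, lamp_flash)  ← event matches
  (M_SCAN, evDetect) → (M_FOLLOW, arm_extend)
event = evError selects (M_PICK, lamp_flash)

mode=M_PICK action=lamp_flash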